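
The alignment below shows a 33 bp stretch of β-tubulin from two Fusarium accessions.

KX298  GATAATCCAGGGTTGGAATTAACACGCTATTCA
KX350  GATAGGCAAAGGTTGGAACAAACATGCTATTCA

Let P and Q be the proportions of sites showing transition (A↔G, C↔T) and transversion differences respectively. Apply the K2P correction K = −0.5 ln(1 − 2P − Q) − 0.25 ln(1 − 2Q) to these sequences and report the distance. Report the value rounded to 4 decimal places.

The sequences differ at positions 5 (A/G, transition), 6 (T/G, transversion), 8 (C/A, transversion), 10 (G/A, transition), 19 (T/C, transition), 20 (T/A, transversion), 25 (C/T, transition).
Of the 7 differences, 4 transitions and 3 transversions over 33 sites: P = 4/33 = 0.121212, Q = 3/33 = 0.090909.
d = −0.5·ln(0.666667) − 0.25·ln(0.818182) = −0.5·(-0.405465) − 0.25·(-0.200670) = 0.2529.

0.2529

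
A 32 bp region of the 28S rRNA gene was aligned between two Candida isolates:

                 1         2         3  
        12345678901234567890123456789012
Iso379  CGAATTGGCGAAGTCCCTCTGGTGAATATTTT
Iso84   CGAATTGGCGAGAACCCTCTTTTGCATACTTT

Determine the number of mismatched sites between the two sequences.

The sequences differ at positions 12 (A/G), 13 (G/A), 14 (T/A), 21 (G/T), 22 (G/T), 25 (A/C), 29 (T/C).
That gives 7 mismatches out of 32 aligned sites, so the Hamming distance is 7.

7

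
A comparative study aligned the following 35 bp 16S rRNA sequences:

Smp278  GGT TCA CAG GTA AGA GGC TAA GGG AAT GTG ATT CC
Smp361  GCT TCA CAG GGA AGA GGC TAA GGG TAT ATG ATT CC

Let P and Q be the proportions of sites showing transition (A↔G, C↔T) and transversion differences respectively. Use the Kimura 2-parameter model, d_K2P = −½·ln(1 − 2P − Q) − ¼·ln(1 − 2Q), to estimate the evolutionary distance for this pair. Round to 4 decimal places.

The sequences differ at positions 2 (G/C, transversion), 11 (T/G, transversion), 25 (A/T, transversion), 28 (G/A, transition).
Of the 4 differences, 1 transition and 3 transversions over 35 sites: P = 1/35 = 0.028571, Q = 3/35 = 0.085714.
d = −0.5·ln(0.857144) − 0.25·ln(0.828572) = −0.5·(-0.154149) − 0.25·(-0.188052) = 0.1241.

0.1241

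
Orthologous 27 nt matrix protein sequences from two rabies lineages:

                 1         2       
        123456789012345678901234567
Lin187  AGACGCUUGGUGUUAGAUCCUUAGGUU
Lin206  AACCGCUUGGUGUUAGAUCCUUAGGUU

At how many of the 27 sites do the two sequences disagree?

2

The sequences differ at positions 2 (G/A), 3 (A/C).
That gives 2 mismatches out of 27 aligned sites, so the Hamming distance is 2.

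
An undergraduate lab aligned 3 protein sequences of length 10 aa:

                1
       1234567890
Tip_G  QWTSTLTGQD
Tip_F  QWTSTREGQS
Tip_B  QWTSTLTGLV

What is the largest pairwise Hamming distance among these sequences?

4

Pairwise Hamming distances:
  Tip_G vs Tip_F: 3
  Tip_G vs Tip_B: 2
  Tip_F vs Tip_B: 4
The largest is 4, between Tip_F and Tip_B.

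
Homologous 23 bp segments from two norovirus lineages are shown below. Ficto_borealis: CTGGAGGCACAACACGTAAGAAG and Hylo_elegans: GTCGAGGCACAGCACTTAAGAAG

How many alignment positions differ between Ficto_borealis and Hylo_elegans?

4

The sequences differ at positions 1 (C/G), 3 (G/C), 12 (A/G), 16 (G/T).
That gives 4 mismatches out of 23 aligned sites, so the Hamming distance is 4.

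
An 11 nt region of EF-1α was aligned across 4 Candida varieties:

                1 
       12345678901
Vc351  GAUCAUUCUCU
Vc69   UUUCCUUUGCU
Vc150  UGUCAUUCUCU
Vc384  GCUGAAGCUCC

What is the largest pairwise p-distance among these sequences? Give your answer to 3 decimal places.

0.818

Pairwise Hamming distances:
  Vc351 vs Vc69: 5
  Vc351 vs Vc150: 2
  Vc351 vs Vc384: 5
  Vc69 vs Vc150: 4
  Vc69 vs Vc384: 9
  Vc150 vs Vc384: 6
The largest is 9 mismatches, between Vc69 and Vc384; p = 9/11 = 0.818.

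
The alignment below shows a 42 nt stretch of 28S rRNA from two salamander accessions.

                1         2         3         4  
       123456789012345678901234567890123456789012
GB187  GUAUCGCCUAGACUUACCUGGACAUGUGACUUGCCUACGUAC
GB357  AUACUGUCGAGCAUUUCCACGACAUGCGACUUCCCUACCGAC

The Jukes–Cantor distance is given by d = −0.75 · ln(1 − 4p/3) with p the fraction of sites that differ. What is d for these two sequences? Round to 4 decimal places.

Differing sites — 1:G/A; 4:U/C; 5:C/U; 7:C/U; 9:U/G; 12:A/C; 13:C/A; 16:A/U; 19:U/A; 20:G/C; 27:U/C; 33:G/C; 39:G/C; 40:U/G.
p = 14/42 = 0.333333.
d = −0.75 · ln(1 − (4/3)·0.333333) = −0.75 · ln(0.555556) = −0.75 · (-0.587786) = 0.4408.

0.4408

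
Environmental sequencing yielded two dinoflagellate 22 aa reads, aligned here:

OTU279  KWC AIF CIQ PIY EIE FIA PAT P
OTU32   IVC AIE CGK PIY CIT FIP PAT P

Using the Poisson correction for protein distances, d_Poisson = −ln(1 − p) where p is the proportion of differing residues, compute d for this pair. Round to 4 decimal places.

Differing sites — 1:K/I; 2:W/V; 6:F/E; 8:I/G; 9:Q/K; 13:E/C; 15:E/T; 18:A/P.
p = 8/22 = 0.363636.
d = −ln(1 − 0.363636) = −ln(0.636364) = 0.4520.

0.4520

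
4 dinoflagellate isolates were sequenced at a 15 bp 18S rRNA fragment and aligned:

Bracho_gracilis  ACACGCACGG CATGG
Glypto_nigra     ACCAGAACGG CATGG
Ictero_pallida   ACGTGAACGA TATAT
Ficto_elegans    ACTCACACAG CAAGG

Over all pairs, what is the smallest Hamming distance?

3

Pairwise Hamming distances:
  Bracho_gracilis vs Glypto_nigra: 3
  Bracho_gracilis vs Ictero_pallida: 7
  Bracho_gracilis vs Ficto_elegans: 4
  Glypto_nigra vs Ictero_pallida: 6
  Glypto_nigra vs Ficto_elegans: 6
  Ictero_pallida vs Ficto_elegans: 10
The smallest is 3, between Bracho_gracilis and Glypto_nigra.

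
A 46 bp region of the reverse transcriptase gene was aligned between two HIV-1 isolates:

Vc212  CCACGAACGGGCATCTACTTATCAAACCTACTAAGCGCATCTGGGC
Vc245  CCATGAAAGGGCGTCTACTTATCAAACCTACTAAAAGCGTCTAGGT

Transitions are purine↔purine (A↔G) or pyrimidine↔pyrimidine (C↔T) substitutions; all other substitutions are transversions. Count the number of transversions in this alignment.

2

Mismatches occur at site 4 (C↔T, transition), site 8 (C↔A, transversion), site 13 (A↔G, transition), site 35 (G↔A, transition), site 36 (C↔A, transversion), site 39 (A↔G, transition), site 43 (G↔A, transition), site 46 (C↔T, transition).
Of the 8 differences, 6 transitions and 2 transversions, so the answer is 2.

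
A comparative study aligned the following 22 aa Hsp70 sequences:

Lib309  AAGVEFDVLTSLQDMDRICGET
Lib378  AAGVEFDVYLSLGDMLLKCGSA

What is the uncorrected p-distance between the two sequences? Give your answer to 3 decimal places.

The sequences differ at positions 9 (L/Y), 10 (T/L), 13 (Q/G), 16 (D/L), 17 (R/L), 18 (I/K), 21 (E/S), 22 (T/A).
There are 8 differences over 22 sites, so p = 8/22 = 0.364.

0.364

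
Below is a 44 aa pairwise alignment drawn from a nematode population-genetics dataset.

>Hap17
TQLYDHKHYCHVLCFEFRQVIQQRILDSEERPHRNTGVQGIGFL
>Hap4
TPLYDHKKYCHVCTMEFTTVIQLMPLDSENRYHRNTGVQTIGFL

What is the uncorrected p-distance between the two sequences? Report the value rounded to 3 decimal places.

Differing sites — 2:Q/P; 8:H/K; 13:L/C; 14:C/T; 15:F/M; 18:R/T; 19:Q/T; 23:Q/L; 24:R/M; 25:I/P; 30:E/N; 32:P/Y; 40:G/T.
There are 13 differences over 44 sites, so p = 13/44 = 0.295.

0.295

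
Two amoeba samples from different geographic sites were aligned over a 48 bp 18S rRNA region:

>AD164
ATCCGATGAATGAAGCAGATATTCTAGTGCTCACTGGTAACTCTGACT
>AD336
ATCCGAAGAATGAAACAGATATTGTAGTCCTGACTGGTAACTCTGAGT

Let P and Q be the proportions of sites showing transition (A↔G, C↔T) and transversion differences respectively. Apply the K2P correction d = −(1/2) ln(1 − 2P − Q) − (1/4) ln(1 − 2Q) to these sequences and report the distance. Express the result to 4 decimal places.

0.1372

Differing sites — 7:T/A (Tv); 15:G/A (Ti); 24:C/G (Tv); 29:G/C (Tv); 32:C/G (Tv); 47:C/G (Tv).
Of the 6 differences, 1 transition and 5 transversions over 48 sites: P = 1/48 = 0.020833, Q = 5/48 = 0.104167.
d = −0.5·ln(0.854167) − 0.25·ln(0.791666) = −0.5·(-0.157629) − 0.25·(-0.233616) = 0.1372.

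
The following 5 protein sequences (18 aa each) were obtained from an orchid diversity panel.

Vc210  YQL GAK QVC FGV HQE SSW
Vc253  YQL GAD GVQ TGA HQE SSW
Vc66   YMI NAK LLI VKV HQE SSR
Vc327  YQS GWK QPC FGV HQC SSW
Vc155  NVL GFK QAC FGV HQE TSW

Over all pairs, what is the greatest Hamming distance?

Pairwise Hamming distances:
  Vc210 vs Vc253: 5
  Vc210 vs Vc66: 9
  Vc210 vs Vc327: 4
  Vc210 vs Vc155: 5
  Vc253 vs Vc66: 11
  Vc253 vs Vc327: 9
  Vc253 vs Vc155: 10
  Vc66 vs Vc327: 11
  Vc66 vs Vc155: 12
  Vc327 vs Vc155: 7
The largest is 12, between Vc66 and Vc155.

12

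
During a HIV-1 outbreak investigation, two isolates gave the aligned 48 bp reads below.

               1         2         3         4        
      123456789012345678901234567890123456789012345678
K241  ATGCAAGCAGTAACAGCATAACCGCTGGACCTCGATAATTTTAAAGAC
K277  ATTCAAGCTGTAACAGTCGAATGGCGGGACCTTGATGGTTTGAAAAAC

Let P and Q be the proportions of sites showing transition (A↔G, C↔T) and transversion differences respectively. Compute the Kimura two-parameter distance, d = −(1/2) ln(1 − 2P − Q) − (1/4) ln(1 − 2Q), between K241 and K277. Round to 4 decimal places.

Mismatches occur at site 3 (G→T, transversion), site 9 (A→T, transversion), site 17 (C→T, transition), site 18 (A→C, transversion), site 19 (T→G, transversion), site 22 (C→T, transition), site 23 (C→G, transversion), site 26 (T→G, transversion), site 33 (C→T, transition), site 37 (A→G, transition), site 38 (A→G, transition), site 42 (T→G, transversion), site 46 (G→A, transition).
Of the 13 differences, 6 transitions and 7 transversions over 48 sites: P = 6/48 = 0.125000, Q = 7/48 = 0.145833.
d = −0.5·ln(0.604167) − 0.25·ln(0.708334) = −0.5·(-0.503905) − 0.25·(-0.344840) = 0.3382.

0.3382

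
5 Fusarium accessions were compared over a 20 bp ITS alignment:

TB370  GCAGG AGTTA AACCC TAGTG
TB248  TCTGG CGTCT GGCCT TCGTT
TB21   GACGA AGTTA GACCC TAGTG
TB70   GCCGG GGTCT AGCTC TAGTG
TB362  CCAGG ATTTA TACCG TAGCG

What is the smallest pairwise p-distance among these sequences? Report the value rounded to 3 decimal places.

0.200

Pairwise Hamming distances:
  TB370 vs TB248: 10
  TB370 vs TB21: 4
  TB370 vs TB70: 6
  TB370 vs TB362: 5
  TB248 vs TB21: 11
  TB248 vs TB70: 8
  TB248 vs TB362: 12
  TB21 vs TB70: 8
  TB21 vs TB362: 8
  TB70 vs TB362: 11
The smallest is 4 mismatches, between TB370 and TB21; p = 4/20 = 0.200.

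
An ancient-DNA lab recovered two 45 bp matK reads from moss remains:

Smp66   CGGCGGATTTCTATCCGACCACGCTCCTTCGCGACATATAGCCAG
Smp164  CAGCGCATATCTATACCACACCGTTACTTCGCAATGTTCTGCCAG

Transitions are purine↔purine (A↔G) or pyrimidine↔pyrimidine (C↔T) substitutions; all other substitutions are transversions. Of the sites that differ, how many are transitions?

6

The sequences differ at positions 2 (G/A, transition), 6 (G/C, transversion), 9 (T/A, transversion), 15 (C/A, transversion), 17 (G/C, transversion), 20 (C/A, transversion), 21 (A/C, transversion), 24 (C/T, transition), 26 (C/A, transversion), 33 (G/A, transition), 35 (C/T, transition), 36 (A/G, transition), 38 (A/T, transversion), 39 (T/C, transition), 40 (A/T, transversion).
Of the 15 differences, 6 transitions and 9 transversions, so the answer is 6.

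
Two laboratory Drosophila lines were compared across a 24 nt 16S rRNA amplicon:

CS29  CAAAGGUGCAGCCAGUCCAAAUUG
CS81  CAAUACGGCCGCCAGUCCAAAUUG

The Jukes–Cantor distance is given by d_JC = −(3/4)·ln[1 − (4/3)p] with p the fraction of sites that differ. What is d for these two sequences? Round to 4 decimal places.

The sequences differ at positions 4 (A/U), 5 (G/A), 6 (G/C), 7 (U/G), 10 (A/C).
p = 5/24 = 0.208333.
d = −0.75 · ln(1 − (4/3)·0.208333) = −0.75 · ln(0.722223) = −0.75 · (-0.325421) = 0.2441.

0.2441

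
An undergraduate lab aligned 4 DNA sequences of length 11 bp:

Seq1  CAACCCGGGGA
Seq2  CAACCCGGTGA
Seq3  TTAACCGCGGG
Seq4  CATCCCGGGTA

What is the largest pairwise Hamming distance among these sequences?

Pairwise Hamming distances:
  Seq1 vs Seq2: 1
  Seq1 vs Seq3: 5
  Seq1 vs Seq4: 2
  Seq2 vs Seq3: 6
  Seq2 vs Seq4: 3
  Seq3 vs Seq4: 7
The largest is 7, between Seq3 and Seq4.

7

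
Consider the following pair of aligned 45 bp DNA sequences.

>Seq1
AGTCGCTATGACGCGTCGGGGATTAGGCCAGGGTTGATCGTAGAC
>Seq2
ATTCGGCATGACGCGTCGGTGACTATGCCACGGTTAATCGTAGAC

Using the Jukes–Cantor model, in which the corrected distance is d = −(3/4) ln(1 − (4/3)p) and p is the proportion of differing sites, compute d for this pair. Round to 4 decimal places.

The sequences differ at positions 2 (G/T), 6 (C/G), 7 (T/C), 20 (G/T), 23 (T/C), 26 (G/T), 31 (G/C), 36 (G/A).
p = 8/45 = 0.177778.
d = −0.75 · ln(1 − (4/3)·0.177778) = −0.75 · ln(0.762963) = −0.75 · (-0.270546) = 0.2029.

0.2029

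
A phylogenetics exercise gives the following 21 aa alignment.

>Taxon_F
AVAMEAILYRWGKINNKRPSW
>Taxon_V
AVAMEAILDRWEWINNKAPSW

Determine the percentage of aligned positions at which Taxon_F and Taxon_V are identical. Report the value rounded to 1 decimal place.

Differing sites — 9:Y/D; 12:G/E; 13:K/W; 18:R/A.
17 of the 21 sites match, so the percent identity is 17/21 × 100 = 81.0%.

81.0%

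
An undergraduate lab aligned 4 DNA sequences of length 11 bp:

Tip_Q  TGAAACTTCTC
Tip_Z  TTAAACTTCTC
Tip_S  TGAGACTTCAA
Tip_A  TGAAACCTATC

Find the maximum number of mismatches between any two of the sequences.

Pairwise Hamming distances:
  Tip_Q vs Tip_Z: 1
  Tip_Q vs Tip_S: 3
  Tip_Q vs Tip_A: 2
  Tip_Z vs Tip_S: 4
  Tip_Z vs Tip_A: 3
  Tip_S vs Tip_A: 5
The largest is 5, between Tip_S and Tip_A.

5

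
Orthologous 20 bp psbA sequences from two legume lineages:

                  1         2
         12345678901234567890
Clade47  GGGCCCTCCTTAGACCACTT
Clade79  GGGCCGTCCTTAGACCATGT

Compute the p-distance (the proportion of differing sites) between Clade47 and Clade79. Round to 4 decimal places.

Differing sites — 6:C/G; 18:C/T; 19:T/G.
There are 3 differences over 20 sites, so p = 3/20 = 0.1500.

0.1500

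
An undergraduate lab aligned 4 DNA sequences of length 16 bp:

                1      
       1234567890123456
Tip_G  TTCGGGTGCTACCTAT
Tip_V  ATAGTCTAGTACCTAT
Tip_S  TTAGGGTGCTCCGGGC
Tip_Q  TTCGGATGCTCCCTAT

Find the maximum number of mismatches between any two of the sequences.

10

Pairwise Hamming distances:
  Tip_G vs Tip_V: 6
  Tip_G vs Tip_S: 6
  Tip_G vs Tip_Q: 2
  Tip_V vs Tip_S: 10
  Tip_V vs Tip_Q: 7
  Tip_S vs Tip_Q: 6
The largest is 10, between Tip_V and Tip_S.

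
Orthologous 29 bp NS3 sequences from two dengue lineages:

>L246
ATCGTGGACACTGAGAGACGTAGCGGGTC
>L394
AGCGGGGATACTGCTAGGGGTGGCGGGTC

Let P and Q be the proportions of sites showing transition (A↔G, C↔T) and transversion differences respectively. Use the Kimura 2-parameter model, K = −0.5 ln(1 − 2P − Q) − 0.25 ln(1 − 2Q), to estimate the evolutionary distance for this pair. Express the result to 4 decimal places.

The sequences differ at positions 2 (T/G, transversion), 5 (T/G, transversion), 9 (C/T, transition), 14 (A/C, transversion), 15 (G/T, transversion), 18 (A/G, transition), 19 (C/G, transversion), 22 (A/G, transition).
Of the 8 differences, 3 transitions and 5 transversions over 29 sites: P = 3/29 = 0.103448, Q = 5/29 = 0.172414.
d = −0.5·ln(0.620690) − 0.25·ln(0.655172) = −0.5·(-0.476924) − 0.25·(-0.422857) = 0.3442.

0.3442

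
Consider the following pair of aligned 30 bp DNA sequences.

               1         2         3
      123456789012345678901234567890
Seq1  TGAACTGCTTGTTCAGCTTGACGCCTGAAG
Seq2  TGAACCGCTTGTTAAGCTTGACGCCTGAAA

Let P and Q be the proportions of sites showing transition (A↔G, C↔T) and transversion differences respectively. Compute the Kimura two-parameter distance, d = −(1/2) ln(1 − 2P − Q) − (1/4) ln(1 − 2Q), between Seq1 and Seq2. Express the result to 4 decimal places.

The sequences differ at positions 6 (T/C, transition), 14 (C/A, transversion), 30 (G/A, transition).
Of the 3 differences, 2 transitions and 1 transversion over 30 sites: P = 2/30 = 0.066667, Q = 1/30 = 0.033333.
d = −0.5·ln(0.833333) − 0.25·ln(0.933334) = −0.5·(-0.182322) − 0.25·(-0.068992) = 0.1084.

0.1084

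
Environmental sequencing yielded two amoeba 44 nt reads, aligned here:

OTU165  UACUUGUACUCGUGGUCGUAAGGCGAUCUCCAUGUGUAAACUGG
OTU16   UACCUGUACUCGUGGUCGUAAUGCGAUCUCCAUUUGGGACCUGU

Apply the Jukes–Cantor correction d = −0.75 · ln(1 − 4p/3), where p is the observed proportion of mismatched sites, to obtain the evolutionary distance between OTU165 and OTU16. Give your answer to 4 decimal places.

The sequences differ at positions 4 (U/C), 22 (G/U), 34 (G/U), 37 (U/G), 38 (A/G), 40 (A/C), 44 (G/U).
p = 7/44 = 0.159091.
d = −0.75 · ln(1 − (4/3)·0.159091) = −0.75 · ln(0.787879) = −0.75 · (-0.238411) = 0.1788.

0.1788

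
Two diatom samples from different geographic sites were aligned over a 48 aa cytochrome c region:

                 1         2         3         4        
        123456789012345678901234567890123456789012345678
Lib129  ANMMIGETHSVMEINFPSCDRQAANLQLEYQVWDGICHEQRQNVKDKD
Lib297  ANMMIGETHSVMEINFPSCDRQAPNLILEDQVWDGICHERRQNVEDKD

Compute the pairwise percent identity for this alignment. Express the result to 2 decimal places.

Mismatches occur at site 24 (A→P), site 27 (Q→I), site 30 (Y→D), site 40 (Q→R), site 45 (K→E).
43 of the 48 sites match, so the percent identity is 43/48 × 100 = 89.58%.

89.58%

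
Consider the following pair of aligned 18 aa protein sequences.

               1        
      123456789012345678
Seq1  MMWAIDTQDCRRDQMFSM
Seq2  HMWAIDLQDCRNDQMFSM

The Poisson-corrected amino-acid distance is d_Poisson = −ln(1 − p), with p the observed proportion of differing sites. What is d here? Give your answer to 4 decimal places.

0.1823

Differing sites — 1:M/H; 7:T/L; 12:R/N.
p = 3/18 = 0.166667.
d = −ln(1 − 0.166667) = −ln(0.833333) = 0.1823.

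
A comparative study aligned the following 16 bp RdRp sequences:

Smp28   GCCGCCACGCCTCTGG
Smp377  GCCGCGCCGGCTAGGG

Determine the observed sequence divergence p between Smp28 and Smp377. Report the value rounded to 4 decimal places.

Mismatches occur at site 6 (C/G), site 7 (A/C), site 10 (C/G), site 13 (C/A), site 14 (T/G).
There are 5 differences over 16 sites, so p = 5/16 = 0.3125.

0.3125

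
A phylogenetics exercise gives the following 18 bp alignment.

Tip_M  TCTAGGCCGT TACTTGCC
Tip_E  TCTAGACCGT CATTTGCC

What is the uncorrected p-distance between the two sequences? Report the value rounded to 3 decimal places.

The sequences differ at positions 6 (G/A), 11 (T/C), 13 (C/T).
There are 3 differences over 18 sites, so p = 3/18 = 0.167.

0.167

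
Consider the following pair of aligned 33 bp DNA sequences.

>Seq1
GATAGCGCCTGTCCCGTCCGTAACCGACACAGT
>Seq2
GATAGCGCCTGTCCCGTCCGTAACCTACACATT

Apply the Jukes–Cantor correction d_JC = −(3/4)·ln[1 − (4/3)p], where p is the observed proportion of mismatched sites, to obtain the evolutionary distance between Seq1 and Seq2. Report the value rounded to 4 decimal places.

Mismatches occur at site 26 (G/T), site 32 (G/T).
p = 2/33 = 0.060606.
d = −0.75 · ln(1 − (4/3)·0.060606) = −0.75 · ln(0.919192) = −0.75 · (-0.084260) = 0.0632.

0.0632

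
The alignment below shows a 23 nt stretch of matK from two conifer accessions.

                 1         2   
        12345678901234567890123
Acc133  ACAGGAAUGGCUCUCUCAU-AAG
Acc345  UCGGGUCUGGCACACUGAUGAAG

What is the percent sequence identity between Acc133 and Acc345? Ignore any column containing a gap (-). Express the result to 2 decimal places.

Excluding the 1 gap column leaves 22 comparable sites.
The sequences differ at positions 1 (A/U), 3 (A/G), 6 (A/U), 7 (A/C), 12 (U/A), 14 (U/A), 17 (C/G).
15 of the 22 comparable sites match, so the percent identity is 15/22 × 100 = 68.18%.

68.18%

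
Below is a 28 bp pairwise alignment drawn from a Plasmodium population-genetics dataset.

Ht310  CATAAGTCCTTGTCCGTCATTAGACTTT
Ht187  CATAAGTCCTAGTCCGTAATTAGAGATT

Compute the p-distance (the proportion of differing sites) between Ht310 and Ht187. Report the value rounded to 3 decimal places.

0.143

Mismatches occur at site 11 (T→A), site 18 (C→A), site 25 (C→G), site 26 (T→A).
There are 4 differences over 28 sites, so p = 4/28 = 0.143.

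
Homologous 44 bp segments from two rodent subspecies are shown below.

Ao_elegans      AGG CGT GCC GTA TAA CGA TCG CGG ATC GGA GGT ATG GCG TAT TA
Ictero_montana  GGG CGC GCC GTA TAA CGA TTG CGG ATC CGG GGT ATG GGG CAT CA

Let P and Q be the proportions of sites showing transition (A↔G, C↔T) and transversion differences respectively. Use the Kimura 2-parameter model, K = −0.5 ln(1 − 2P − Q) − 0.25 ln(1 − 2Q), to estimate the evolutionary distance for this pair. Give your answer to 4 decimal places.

The sequences differ at positions 1 (A/G, transition), 6 (T/C, transition), 20 (C/T, transition), 28 (G/C, transversion), 30 (A/G, transition), 38 (C/G, transversion), 40 (T/C, transition), 43 (T/C, transition).
Of the 8 differences, 6 transitions and 2 transversions over 44 sites: P = 6/44 = 0.136364, Q = 2/44 = 0.045455.
d = −0.5·ln(0.681817) − 0.25·ln(0.909090) = −0.5·(-0.382994) − 0.25·(-0.095311) = 0.2153.

0.2153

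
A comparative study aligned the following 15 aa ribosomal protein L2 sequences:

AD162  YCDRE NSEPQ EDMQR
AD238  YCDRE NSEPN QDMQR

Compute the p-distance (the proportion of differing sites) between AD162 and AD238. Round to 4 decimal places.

Mismatches occur at site 10 (Q→N), site 11 (E→Q).
There are 2 differences over 15 sites, so p = 2/15 = 0.1333.

0.1333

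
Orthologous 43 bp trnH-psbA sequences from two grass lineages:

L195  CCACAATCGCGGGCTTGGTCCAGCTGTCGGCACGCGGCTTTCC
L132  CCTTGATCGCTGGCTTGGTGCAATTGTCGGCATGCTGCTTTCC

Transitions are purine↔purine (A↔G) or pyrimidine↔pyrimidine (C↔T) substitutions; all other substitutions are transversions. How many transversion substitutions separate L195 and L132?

Mismatches occur at site 3 (A→T, transversion), site 4 (C→T, transition), site 5 (A→G, transition), site 11 (G→T, transversion), site 20 (C→G, transversion), site 23 (G→A, transition), site 24 (C→T, transition), site 33 (C→T, transition), site 36 (G→T, transversion).
Of the 9 differences, 5 transitions and 4 transversions, so the answer is 4.

4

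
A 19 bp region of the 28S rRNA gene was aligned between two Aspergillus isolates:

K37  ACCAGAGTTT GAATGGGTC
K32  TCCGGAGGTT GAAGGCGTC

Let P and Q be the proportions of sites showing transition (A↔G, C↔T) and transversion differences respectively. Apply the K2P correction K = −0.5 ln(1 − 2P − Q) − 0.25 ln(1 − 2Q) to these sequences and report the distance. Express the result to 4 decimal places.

The sequences differ at positions 1 (A/T, transversion), 4 (A/G, transition), 8 (T/G, transversion), 14 (T/G, transversion), 16 (G/C, transversion).
Of the 5 differences, 1 transition and 4 transversions over 19 sites: P = 1/19 = 0.052632, Q = 4/19 = 0.210526.
d = −0.5·ln(0.684210) − 0.25·ln(0.578948) = −0.5·(-0.379490) − 0.25·(-0.546543) = 0.3264.

0.3264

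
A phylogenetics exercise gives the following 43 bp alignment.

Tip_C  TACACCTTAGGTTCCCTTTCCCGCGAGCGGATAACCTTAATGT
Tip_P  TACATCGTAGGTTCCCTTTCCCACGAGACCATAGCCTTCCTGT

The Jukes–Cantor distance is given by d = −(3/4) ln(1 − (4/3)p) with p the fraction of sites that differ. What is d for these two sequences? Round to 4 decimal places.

Differing sites — 5:C/T; 7:T/G; 23:G/A; 28:C/A; 29:G/C; 30:G/C; 34:A/G; 39:A/C; 40:A/C.
p = 9/43 = 0.209302.
d = −0.75 · ln(1 − (4/3)·0.209302) = −0.75 · ln(0.720931) = −0.75 · (-0.327212) = 0.2454.

0.2454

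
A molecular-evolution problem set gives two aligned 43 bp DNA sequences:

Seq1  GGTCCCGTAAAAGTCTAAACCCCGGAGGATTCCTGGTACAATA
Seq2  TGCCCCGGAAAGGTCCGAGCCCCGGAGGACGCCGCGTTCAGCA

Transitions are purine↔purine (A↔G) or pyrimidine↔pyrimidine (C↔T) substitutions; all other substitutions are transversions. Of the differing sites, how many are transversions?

Differing sites — 1:G/T (Tv); 3:T/C (Ti); 8:T/G (Tv); 12:A/G (Ti); 16:T/C (Ti); 17:A/G (Ti); 19:A/G (Ti); 30:T/C (Ti); 31:T/G (Tv); 34:T/G (Tv); 35:G/C (Tv); 38:A/T (Tv); 41:A/G (Ti); 42:T/C (Ti).
Of the 14 differences, 8 transitions and 6 transversions, so the answer is 6.

6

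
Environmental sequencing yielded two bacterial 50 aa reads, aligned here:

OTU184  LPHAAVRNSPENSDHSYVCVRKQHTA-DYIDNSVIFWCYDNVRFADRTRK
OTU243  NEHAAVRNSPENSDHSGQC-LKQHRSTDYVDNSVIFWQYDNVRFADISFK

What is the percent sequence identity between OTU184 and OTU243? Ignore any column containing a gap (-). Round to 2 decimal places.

Excluding the 2 gap columns leaves 48 comparable sites.
Differing sites — 1:L/N; 2:P/E; 17:Y/G; 18:V/Q; 21:R/L; 25:T/R; 26:A/S; 30:I/V; 38:C/Q; 47:R/I; 48:T/S; 49:R/F.
36 of the 48 comparable sites match, so the percent identity is 36/48 × 100 = 75.00%.

75.00%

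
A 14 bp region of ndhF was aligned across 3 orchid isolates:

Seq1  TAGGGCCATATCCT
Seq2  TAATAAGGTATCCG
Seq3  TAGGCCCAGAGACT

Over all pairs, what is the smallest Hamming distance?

Pairwise Hamming distances:
  Seq1 vs Seq2: 7
  Seq1 vs Seq3: 4
  Seq2 vs Seq3: 10
The smallest is 4, between Seq1 and Seq3.

4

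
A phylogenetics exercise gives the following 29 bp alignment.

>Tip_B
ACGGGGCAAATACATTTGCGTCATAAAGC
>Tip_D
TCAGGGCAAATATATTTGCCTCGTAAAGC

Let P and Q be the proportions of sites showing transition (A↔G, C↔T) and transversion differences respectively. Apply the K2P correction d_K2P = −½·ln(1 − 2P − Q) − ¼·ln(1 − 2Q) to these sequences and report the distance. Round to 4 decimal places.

0.1985

Differing sites — 1:A/T (Tv); 3:G/A (Ti); 13:C/T (Ti); 20:G/C (Tv); 23:A/G (Ti).
Of the 5 differences, 3 transitions and 2 transversions over 29 sites: P = 3/29 = 0.103448, Q = 2/29 = 0.068966.
d = −0.5·ln(0.724138) − 0.25·ln(0.862068) = −0.5·(-0.322773) − 0.25·(-0.148421) = 0.1985.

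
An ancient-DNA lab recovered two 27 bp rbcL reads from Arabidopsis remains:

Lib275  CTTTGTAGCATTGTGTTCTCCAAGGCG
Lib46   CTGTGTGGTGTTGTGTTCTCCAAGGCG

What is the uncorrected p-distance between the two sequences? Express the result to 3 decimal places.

Mismatches occur at site 3 (T→G), site 7 (A→G), site 9 (C→T), site 10 (A→G).
There are 4 differences over 27 sites, so p = 4/27 = 0.148.

0.148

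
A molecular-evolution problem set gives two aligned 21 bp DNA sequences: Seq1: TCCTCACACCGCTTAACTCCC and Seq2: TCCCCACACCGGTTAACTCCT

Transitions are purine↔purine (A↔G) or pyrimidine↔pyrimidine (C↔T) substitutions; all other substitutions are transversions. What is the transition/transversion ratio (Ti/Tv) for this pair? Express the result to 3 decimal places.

The sequences differ at positions 4 (T/C, transition), 12 (C/G, transversion), 21 (C/T, transition).
Of the 3 differences, 2 transitions and 1 transversion, so Ti/Tv = 2/1 = 2.000.

2.000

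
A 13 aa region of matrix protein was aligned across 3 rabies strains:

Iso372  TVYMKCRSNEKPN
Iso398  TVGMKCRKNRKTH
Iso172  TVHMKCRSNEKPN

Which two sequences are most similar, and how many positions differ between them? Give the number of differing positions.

Pairwise Hamming distances:
  Iso372 vs Iso398: 5
  Iso372 vs Iso172: 1
  Iso398 vs Iso172: 5
The smallest is 1, between Iso372 and Iso172.

1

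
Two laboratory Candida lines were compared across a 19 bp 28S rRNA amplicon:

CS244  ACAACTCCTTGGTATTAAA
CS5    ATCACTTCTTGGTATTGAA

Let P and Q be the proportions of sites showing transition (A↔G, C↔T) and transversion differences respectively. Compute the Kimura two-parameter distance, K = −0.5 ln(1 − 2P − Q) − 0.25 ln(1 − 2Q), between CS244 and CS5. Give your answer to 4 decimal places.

0.2576

Mismatches occur at site 2 (C→T, transition), site 3 (A→C, transversion), site 7 (C→T, transition), site 17 (A→G, transition).
Of the 4 differences, 3 transitions and 1 transversion over 19 sites: P = 3/19 = 0.157895, Q = 1/19 = 0.052632.
d = −0.5·ln(0.631578) − 0.25·ln(0.894736) = −0.5·(-0.459534) − 0.25·(-0.111227) = 0.2576.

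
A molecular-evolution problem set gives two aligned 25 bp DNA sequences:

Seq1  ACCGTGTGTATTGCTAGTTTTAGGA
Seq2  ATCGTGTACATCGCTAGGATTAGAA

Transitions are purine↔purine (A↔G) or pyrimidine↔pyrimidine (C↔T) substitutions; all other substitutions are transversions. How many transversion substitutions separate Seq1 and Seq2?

Mismatches occur at site 2 (C/T, transition), site 8 (G/A, transition), site 9 (T/C, transition), site 12 (T/C, transition), site 18 (T/G, transversion), site 19 (T/A, transversion), site 24 (G/A, transition).
Of the 7 differences, 5 transitions and 2 transversions, so the answer is 2.

2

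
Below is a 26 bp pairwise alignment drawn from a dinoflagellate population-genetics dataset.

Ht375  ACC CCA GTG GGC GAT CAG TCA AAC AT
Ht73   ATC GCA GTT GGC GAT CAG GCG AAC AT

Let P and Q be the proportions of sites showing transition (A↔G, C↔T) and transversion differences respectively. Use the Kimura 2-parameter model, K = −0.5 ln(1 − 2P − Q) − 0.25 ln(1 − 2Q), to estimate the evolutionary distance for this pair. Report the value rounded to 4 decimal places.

Mismatches occur at site 2 (C→T, transition), site 4 (C→G, transversion), site 9 (G→T, transversion), site 19 (T→G, transversion), site 21 (A→G, transition).
Of the 5 differences, 2 transitions and 3 transversions over 26 sites: P = 2/26 = 0.076923, Q = 3/26 = 0.115385.
d = −0.5·ln(0.730769) − 0.25·ln(0.769230) = −0.5·(-0.313658) − 0.25·(-0.262365) = 0.2224.

0.2224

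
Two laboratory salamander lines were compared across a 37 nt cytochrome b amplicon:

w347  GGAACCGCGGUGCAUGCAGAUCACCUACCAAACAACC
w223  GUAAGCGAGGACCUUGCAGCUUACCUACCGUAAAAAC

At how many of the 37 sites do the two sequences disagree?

12

Mismatches occur at site 2 (G/U), site 5 (C/G), site 8 (C/A), site 11 (U/A), site 12 (G/C), site 14 (A/U), site 20 (A/C), site 22 (C/U), site 30 (A/G), site 31 (A/U), site 33 (C/A), site 36 (C/A).
That gives 12 mismatches out of 37 aligned sites, so the Hamming distance is 12.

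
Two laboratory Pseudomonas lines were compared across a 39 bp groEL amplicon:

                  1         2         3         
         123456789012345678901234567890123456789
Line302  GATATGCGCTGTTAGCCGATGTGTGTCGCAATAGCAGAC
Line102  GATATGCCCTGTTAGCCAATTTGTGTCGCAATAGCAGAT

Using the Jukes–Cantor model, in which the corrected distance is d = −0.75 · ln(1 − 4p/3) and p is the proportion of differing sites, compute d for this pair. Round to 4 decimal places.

Differing sites — 8:G/C; 18:G/A; 21:G/T; 39:C/T.
p = 4/39 = 0.102564.
d = −0.75 · ln(1 − (4/3)·0.102564) = −0.75 · ln(0.863248) = −0.75 · (-0.147053) = 0.1103.

0.1103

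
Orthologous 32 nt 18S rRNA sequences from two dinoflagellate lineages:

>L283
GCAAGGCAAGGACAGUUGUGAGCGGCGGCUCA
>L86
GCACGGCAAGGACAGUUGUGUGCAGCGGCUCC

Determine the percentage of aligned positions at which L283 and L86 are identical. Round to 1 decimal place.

Differing sites — 4:A/C; 21:A/U; 24:G/A; 32:A/C.
28 of the 32 sites match, so the percent identity is 28/32 × 100 = 87.5%.

87.5%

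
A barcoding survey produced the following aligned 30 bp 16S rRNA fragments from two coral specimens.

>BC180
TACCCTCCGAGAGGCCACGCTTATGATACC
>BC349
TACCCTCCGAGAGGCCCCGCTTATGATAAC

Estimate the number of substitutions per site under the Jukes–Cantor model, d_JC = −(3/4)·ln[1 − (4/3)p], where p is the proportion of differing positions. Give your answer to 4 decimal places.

Differing sites — 17:A/C; 29:C/A.
p = 2/30 = 0.066667.
d = −0.75 · ln(1 − (4/3)·0.066667) = −0.75 · ln(0.911111) = −0.75 · (-0.093091) = 0.0698.

0.0698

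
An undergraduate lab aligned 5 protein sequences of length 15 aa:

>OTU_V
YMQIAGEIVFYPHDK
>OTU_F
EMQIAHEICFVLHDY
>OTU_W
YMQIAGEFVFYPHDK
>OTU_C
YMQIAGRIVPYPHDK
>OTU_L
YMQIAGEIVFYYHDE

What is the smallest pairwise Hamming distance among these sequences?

1

Pairwise Hamming distances:
  OTU_V vs OTU_F: 6
  OTU_V vs OTU_W: 1
  OTU_V vs OTU_C: 2
  OTU_V vs OTU_L: 2
  OTU_F vs OTU_W: 7
  OTU_F vs OTU_C: 8
  OTU_F vs OTU_L: 6
  OTU_W vs OTU_C: 3
  OTU_W vs OTU_L: 3
  OTU_C vs OTU_L: 4
The smallest is 1, between OTU_V and OTU_W.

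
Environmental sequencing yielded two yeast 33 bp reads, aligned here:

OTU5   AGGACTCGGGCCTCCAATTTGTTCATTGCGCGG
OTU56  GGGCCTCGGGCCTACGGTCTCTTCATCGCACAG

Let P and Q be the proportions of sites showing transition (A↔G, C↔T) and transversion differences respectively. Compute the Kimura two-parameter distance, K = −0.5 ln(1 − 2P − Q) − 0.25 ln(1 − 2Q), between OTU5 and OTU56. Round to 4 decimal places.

The sequences differ at positions 1 (A/G, transition), 4 (A/C, transversion), 14 (C/A, transversion), 16 (A/G, transition), 17 (A/G, transition), 19 (T/C, transition), 21 (G/C, transversion), 27 (T/C, transition), 30 (G/A, transition), 32 (G/A, transition).
Of the 10 differences, 7 transitions and 3 transversions over 33 sites: P = 7/33 = 0.212121, Q = 3/33 = 0.090909.
d = −0.5·ln(0.484849) − 0.25·ln(0.818182) = −0.5·(-0.723918) − 0.25·(-0.200670) = 0.4121.

0.4121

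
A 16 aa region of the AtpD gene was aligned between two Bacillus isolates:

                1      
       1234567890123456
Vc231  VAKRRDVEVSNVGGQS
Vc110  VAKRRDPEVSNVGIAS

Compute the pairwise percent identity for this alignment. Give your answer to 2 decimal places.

81.25%

The sequences differ at positions 7 (V/P), 14 (G/I), 15 (Q/A).
13 of the 16 sites match, so the percent identity is 13/16 × 100 = 81.25%.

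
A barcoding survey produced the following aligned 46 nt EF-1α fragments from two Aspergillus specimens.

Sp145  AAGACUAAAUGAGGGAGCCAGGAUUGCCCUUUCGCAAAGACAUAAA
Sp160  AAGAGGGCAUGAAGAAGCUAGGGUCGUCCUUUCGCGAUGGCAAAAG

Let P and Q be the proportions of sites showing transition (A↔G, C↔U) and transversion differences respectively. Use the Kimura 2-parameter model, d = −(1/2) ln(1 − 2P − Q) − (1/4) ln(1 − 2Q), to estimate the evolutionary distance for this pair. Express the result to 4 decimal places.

0.4533

Mismatches occur at site 5 (C/G, transversion), site 6 (U/G, transversion), site 7 (A/G, transition), site 8 (A/C, transversion), site 13 (G/A, transition), site 15 (G/A, transition), site 19 (C/U, transition), site 23 (A/G, transition), site 25 (U/C, transition), site 27 (C/U, transition), site 36 (A/G, transition), site 38 (A/U, transversion), site 40 (A/G, transition), site 43 (U/A, transversion), site 46 (A/G, transition).
Of the 15 differences, 10 transitions and 5 transversions over 46 sites: P = 10/46 = 0.217391, Q = 5/46 = 0.108696.
d = −0.5·ln(0.456522) − 0.25·ln(0.782608) = −0.5·(-0.784118) − 0.25·(-0.245123) = 0.4533.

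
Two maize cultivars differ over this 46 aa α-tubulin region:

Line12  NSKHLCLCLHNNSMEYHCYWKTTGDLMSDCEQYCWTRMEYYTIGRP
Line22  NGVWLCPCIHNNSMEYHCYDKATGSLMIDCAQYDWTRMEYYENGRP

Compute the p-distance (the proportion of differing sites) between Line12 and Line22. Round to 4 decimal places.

0.2826

Mismatches occur at site 2 (S/G), site 3 (K/V), site 4 (H/W), site 7 (L/P), site 9 (L/I), site 20 (W/D), site 22 (T/A), site 25 (D/S), site 28 (S/I), site 31 (E/A), site 34 (C/D), site 42 (T/E), site 43 (I/N).
There are 13 differences over 46 sites, so p = 13/46 = 0.2826.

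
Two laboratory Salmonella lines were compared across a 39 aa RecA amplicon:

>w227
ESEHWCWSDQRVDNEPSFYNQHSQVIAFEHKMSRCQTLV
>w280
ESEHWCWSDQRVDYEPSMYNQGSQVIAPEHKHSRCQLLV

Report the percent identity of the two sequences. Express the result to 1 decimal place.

The sequences differ at positions 14 (N/Y), 18 (F/M), 22 (H/G), 28 (F/P), 32 (M/H), 37 (T/L).
33 of the 39 sites match, so the percent identity is 33/39 × 100 = 84.6%.

84.6%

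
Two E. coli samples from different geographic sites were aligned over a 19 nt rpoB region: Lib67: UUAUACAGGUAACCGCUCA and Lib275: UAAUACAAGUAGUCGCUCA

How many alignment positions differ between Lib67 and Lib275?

Differing sites — 2:U/A; 8:G/A; 12:A/G; 13:C/U.
That gives 4 mismatches out of 19 aligned sites, so the Hamming distance is 4.

4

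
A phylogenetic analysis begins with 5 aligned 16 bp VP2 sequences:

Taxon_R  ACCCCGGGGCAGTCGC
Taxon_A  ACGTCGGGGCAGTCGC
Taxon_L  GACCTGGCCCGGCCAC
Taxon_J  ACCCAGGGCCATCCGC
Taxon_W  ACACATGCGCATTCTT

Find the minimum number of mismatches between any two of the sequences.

2

Pairwise Hamming distances:
  Taxon_R vs Taxon_A: 2
  Taxon_R vs Taxon_L: 8
  Taxon_R vs Taxon_J: 4
  Taxon_R vs Taxon_W: 7
  Taxon_A vs Taxon_L: 10
  Taxon_A vs Taxon_J: 6
  Taxon_A vs Taxon_W: 8
  Taxon_L vs Taxon_J: 7
  Taxon_L vs Taxon_W: 11
  Taxon_J vs Taxon_W: 7
The smallest is 2, between Taxon_R and Taxon_A.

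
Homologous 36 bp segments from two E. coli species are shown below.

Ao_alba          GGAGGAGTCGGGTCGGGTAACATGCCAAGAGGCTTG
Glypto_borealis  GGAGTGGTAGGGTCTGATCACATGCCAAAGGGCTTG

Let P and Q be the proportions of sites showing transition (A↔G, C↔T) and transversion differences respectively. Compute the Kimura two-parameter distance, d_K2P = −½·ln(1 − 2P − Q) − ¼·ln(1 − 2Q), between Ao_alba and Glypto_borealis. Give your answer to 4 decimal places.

Mismatches occur at site 5 (G→T, transversion), site 6 (A→G, transition), site 9 (C→A, transversion), site 15 (G→T, transversion), site 17 (G→A, transition), site 19 (A→C, transversion), site 29 (G→A, transition), site 30 (A→G, transition).
Of the 8 differences, 4 transitions and 4 transversions over 36 sites: P = 4/36 = 0.111111, Q = 4/36 = 0.111111.
d = −0.5·ln(0.666667) − 0.25·ln(0.777778) = −0.5·(-0.405465) − 0.25·(-0.251314) = 0.2656.

0.2656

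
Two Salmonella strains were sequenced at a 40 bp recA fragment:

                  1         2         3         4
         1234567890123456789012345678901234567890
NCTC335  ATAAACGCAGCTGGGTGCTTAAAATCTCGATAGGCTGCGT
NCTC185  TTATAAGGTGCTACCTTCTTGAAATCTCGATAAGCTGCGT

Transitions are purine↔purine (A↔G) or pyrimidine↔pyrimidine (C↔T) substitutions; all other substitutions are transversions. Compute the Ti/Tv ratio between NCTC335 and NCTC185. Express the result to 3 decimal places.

Differing sites — 1:A/T (Tv); 4:A/T (Tv); 6:C/A (Tv); 8:C/G (Tv); 9:A/T (Tv); 13:G/A (Ti); 14:G/C (Tv); 15:G/C (Tv); 17:G/T (Tv); 21:A/G (Ti); 33:G/A (Ti).
Of the 11 differences, 3 transitions and 8 transversions, so Ti/Tv = 3/8 = 0.375.

0.375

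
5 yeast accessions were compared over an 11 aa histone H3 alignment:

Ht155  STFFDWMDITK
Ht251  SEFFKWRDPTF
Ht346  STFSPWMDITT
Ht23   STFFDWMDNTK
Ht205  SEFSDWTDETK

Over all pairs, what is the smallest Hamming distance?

1

Pairwise Hamming distances:
  Ht155 vs Ht251: 5
  Ht155 vs Ht346: 3
  Ht155 vs Ht23: 1
  Ht155 vs Ht205: 4
  Ht251 vs Ht346: 6
  Ht251 vs Ht23: 5
  Ht251 vs Ht205: 5
  Ht346 vs Ht23: 4
  Ht346 vs Ht205: 5
  Ht23 vs Ht205: 4
The smallest is 1, between Ht155 and Ht23.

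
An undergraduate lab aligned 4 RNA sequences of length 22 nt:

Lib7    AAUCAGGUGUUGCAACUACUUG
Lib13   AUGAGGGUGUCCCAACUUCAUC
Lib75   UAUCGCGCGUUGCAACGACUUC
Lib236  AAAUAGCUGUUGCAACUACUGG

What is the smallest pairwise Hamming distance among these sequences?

4

Pairwise Hamming distances:
  Lib7 vs Lib13: 9
  Lib7 vs Lib75: 6
  Lib7 vs Lib236: 4
  Lib13 vs Lib75: 11
  Lib13 vs Lib236: 11
  Lib75 vs Lib236: 10
The smallest is 4, between Lib7 and Lib236.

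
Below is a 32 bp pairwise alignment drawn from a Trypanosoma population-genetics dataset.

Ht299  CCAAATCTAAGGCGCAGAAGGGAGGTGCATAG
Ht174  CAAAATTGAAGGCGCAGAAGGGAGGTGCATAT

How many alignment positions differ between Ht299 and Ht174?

Mismatches occur at site 2 (C→A), site 7 (C→T), site 8 (T→G), site 32 (G→T).
That gives 4 mismatches out of 32 aligned sites, so the Hamming distance is 4.

4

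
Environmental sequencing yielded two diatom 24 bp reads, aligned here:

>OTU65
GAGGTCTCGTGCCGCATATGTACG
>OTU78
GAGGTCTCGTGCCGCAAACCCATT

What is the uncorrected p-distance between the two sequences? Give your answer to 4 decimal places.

Differing sites — 17:T/A; 19:T/C; 20:G/C; 21:T/C; 23:C/T; 24:G/T.
There are 6 differences over 24 sites, so p = 6/24 = 0.2500.

0.2500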